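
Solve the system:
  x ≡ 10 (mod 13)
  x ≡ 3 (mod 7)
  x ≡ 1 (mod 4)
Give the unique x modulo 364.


Moduli 13, 7, 4 are pairwise coprime; by CRT there is a unique solution modulo M = 13 · 7 · 4 = 364.
Solve pairwise, accumulating the modulus:
  Start with x ≡ 10 (mod 13).
  Combine with x ≡ 3 (mod 7): since gcd(13, 7) = 1, we get a unique residue mod 91.
    Write x = 10 + 13·t and substitute into x ≡ 3 (mod 7): 13·t ≡ 3 − 10 = -7 (mod 7).
    Reduce coefficients mod 7: 6·t ≡ 0 (mod 7).
    The inverse of 6 mod 7 is 6 (since 6·6 = 36 = 5·7 + 1), so t ≡ 6·0 = 0 ≡ 0 (mod 7).
    Then x = 10 + 13·0 = 10, valid modulo lcm(13, 7) = 91: x ≡ 10 (mod 91).
  Combine with x ≡ 1 (mod 4): since gcd(91, 4) = 1, we get a unique residue mod 364.
    Write x = 10 + 91·t and substitute into x ≡ 1 (mod 4): 91·t ≡ 1 − 10 = -9 (mod 4).
    Reduce coefficients mod 4: 3·t ≡ 3 (mod 4).
    The inverse of 3 mod 4 is 3 (since 3·3 = 9 = 2·4 + 1), so t ≡ 3·3 = 9 ≡ 1 (mod 4).
    Then x = 10 + 91·1 = 101, valid modulo lcm(91, 4) = 364: x ≡ 101 (mod 364).
Verify: 101 mod 13 = 10 ✓, 101 mod 7 = 3 ✓, 101 mod 4 = 1 ✓.

x ≡ 101 (mod 364).


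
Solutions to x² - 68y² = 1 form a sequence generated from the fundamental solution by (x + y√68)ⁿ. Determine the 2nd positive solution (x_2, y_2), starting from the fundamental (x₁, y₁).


Step 1: Find the fundamental solution (x₁, y₁) of x² - 68y² = 1.
  Expand √68 as a continued fraction. a₀ = ⌊√68⌋ = 8; iterate m_{k+1} = d_k·a_k − m_k, d_{k+1} = (68 − m_{k+1}²)/d_k, a_{k+1} = ⌊(a₀ + m_{k+1})/d_{k+1}⌋ (starting m₀ = 0, d₀ = 1), with convergents p_k = a_k·p_{k-1} + p_{k-2}, q_k = a_k·q_{k-1} + q_{k-2} (p₋₁ = 1, q₋₁ = 0):
  k = 0: a₀ = 8; p₀/q₀ = 8/1; p₀² − 68·q₀² = 64 − 68 = -4.
  k = 1: m = 8, d = 4, a = ⌊(8 + 8)/4⌋ = 4; p/q = (4·8 + 1)/(4·1 + 0) = 33/4; p² − 68·q² = 1089 − 1088 = 1.
  The first convergent with p² − 68·q² = 1 gives the fundamental solution (x₁, y₁) = (33, 4).
Step 2: Apply the recurrence (x_{n+1}, y_{n+1}) = (x₁x_n + 68y₁y_n, x₁y_n + y₁x_n) repeatedly.
  From (x_1, y_1) = (33, 4): x_2 = 33·33 + 68·4·4 = 2177; y_2 = 33·4 + 4·33 = 264.
Step 3: Verify x_2² - 68·y_2² = 4739329 - 4739328 = 1 (should be 1). ✓

(x_1, y_1) = (33, 4); (x_2, y_2) = (2177, 264).


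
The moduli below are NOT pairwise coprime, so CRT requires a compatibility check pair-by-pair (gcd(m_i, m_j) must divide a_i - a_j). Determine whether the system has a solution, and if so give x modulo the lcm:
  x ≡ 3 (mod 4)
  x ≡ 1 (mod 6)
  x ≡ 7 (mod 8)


Moduli 4, 6, 8 are not pairwise coprime, so CRT works modulo lcm(m_i) when all pairwise compatibility conditions hold.
Pairwise compatibility: gcd(m_i, m_j) must divide a_i - a_j for every pair.
Merge one congruence at a time:
  Start: x ≡ 3 (mod 4).
  Combine with x ≡ 1 (mod 6): gcd(4, 6) = 2; 1 - 3 = -2, which IS divisible by 2, so compatible.
    Write x = 3 + 4·t and substitute into x ≡ 1 (mod 6): 4·t ≡ 1 − 3 = -2 (mod 6).
    Divide the congruence (and modulus) by g = 2: 2·t ≡ -1 (mod 3).
    Reduce coefficients mod 3: 2·t ≡ 2 (mod 3).
    The inverse of 2 mod 3 is 2 (since 2·2 = 4 = 1·3 + 1), so t ≡ 2·2 = 4 ≡ 1 (mod 3).
    Then x = 3 + 4·1 = 7, valid modulo lcm(4, 6) = 12: x ≡ 7 (mod 12).
  Combine with x ≡ 7 (mod 8): gcd(12, 8) = 4; 7 - 7 = 0, which IS divisible by 4, so compatible.
    Write x = 7 + 12·t and substitute into x ≡ 7 (mod 8): 12·t ≡ 7 − 7 = 0 (mod 8).
    Divide the congruence (and modulus) by g = 4: 3·t ≡ 0 (mod 2).
    Reduce coefficients mod 2: 1·t ≡ 0 (mod 2).
    So t ≡ 0 (mod 2).
    Then x = 7 + 12·0 = 7, valid modulo lcm(12, 8) = 24: x ≡ 7 (mod 24).
Verify: 7 mod 4 = 3, 7 mod 6 = 1, 7 mod 8 = 7.

x ≡ 7 (mod 24).


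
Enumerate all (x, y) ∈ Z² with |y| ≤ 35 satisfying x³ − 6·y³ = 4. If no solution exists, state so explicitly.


The equation is x³ - 6y³ = 4. For fixed y, x³ = 6·y³ + 4, so a solution requires the RHS to be a perfect cube.
Strategy: iterate y from -35 to 35, compute RHS = 6·y³ + 4, and check whether it is a (positive or negative) perfect cube.
Check small values of y:
  y = 0: RHS = 4 is not a perfect cube.
  y = 1: RHS = 10 is not a perfect cube.
  y = -1: RHS = -2 is not a perfect cube.
  y = 2: RHS = 52 is not a perfect cube.
  y = -2: RHS = -44 is not a perfect cube.
  y = 3: RHS = 166 is not a perfect cube.
  y = -3: RHS = -158 is not a perfect cube.
Continuing the search up to |y| = 35 finds no solutions either.
No (x, y) in the scanned range satisfies the equation.

No integer solutions with |y| ≤ 35.


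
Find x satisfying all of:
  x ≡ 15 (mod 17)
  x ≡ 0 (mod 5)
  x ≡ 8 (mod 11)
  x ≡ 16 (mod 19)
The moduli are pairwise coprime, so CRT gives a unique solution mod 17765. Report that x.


Product of moduli M = 17 · 5 · 11 · 19 = 17765.
Merge one congruence at a time:
  Start: x ≡ 15 (mod 17).
  Combine with x ≡ 0 (mod 5); new modulus lcm = 85.
    Write x = 15 + 17·t and substitute into x ≡ 0 (mod 5): 17·t ≡ 0 − 15 = -15 (mod 5).
    Reduce coefficients mod 5: 2·t ≡ 0 (mod 5).
    The inverse of 2 mod 5 is 3 (since 2·3 = 6 = 1·5 + 1), so t ≡ 3·0 = 0 ≡ 0 (mod 5).
    Then x = 15 + 17·0 = 15, valid modulo lcm(17, 5) = 85: x ≡ 15 (mod 85).
  Combine with x ≡ 8 (mod 11); new modulus lcm = 935.
    Write x = 15 + 85·t and substitute into x ≡ 8 (mod 11): 85·t ≡ 8 − 15 = -7 (mod 11).
    Reduce coefficients mod 11: 8·t ≡ 4 (mod 11).
    The inverse of 8 mod 11 is 7 (since 8·7 = 56 = 5·11 + 1), so t ≡ 7·4 = 28 ≡ 6 (mod 11).
    Then x = 15 + 85·6 = 525, valid modulo lcm(85, 11) = 935: x ≡ 525 (mod 935).
  Combine with x ≡ 16 (mod 19); new modulus lcm = 17765.
    Write x = 525 + 935·t and substitute into x ≡ 16 (mod 19): 935·t ≡ 16 − 525 = -509 (mod 19).
    Reduce coefficients mod 19: 4·t ≡ 4 (mod 19).
    The inverse of 4 mod 19 is 5 (since 4·5 = 20 = 1·19 + 1), so t ≡ 5·4 = 20 ≡ 1 (mod 19).
    Then x = 525 + 935·1 = 1460, valid modulo lcm(935, 19) = 17765: x ≡ 1460 (mod 17765).
Verify against each original: 1460 mod 17 = 15, 1460 mod 5 = 0, 1460 mod 11 = 8, 1460 mod 19 = 16.

x ≡ 1460 (mod 17765).


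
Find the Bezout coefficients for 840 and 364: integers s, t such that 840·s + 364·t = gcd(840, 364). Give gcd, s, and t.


Euclidean algorithm on (840, 364) — divide until remainder is 0:
  840 = 2 · 364 + 112
  364 = 3 · 112 + 28
  112 = 4 · 28 + 0
gcd(840, 364) = 28.
Track Bezout coefficients alongside the remainders: start with r₀ = 840 = a·1 + b·0 (s = 1, t = 0) and r₁ = 364 = a·0 + b·1 (s = 0, t = 1); each new remainder r_{k+1} = r_{k-1} − q_k·r_k inherits s_{k+1} = s_{k-1} − q_k·s_k, t_{k+1} = t_{k-1} − q_k·t_k, so r_k = a·s_k + b·t_k at every step:
  q = 2: r = 112, s = 1 − 2·0 = 1, t = 0 − 2·1 = -2  (check: 840·1 + 364·(-2) = 112)
  q = 3: r = 28, s = 0 − 3·1 = -3, t = 1 − 3·(-2) = 7  (check: 840·(-3) + 364·7 = 28)
The row with r = 28 (the gcd) gives the Bezout coefficients s = -3, t = 7.
Result: 840 · (-3) + 364 · (7) = 28.

gcd(840, 364) = 28; s = -3, t = 7 (check: 840·(-3) + 364·7 = 28).


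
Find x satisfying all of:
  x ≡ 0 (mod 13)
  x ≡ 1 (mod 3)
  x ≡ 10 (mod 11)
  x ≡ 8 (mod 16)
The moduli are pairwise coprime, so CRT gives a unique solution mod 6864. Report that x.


Product of moduli M = 13 · 3 · 11 · 16 = 6864.
Merge one congruence at a time:
  Start: x ≡ 0 (mod 13).
  Combine with x ≡ 1 (mod 3); new modulus lcm = 39.
    Write x = 0 + 13·t and substitute into x ≡ 1 (mod 3): 13·t ≡ 1 − 0 = 1 (mod 3).
    Reduce coefficients mod 3: 1·t ≡ 1 (mod 3).
    So t ≡ 1 (mod 3).
    Then x = 0 + 13·1 = 13, valid modulo lcm(13, 3) = 39: x ≡ 13 (mod 39).
  Combine with x ≡ 10 (mod 11); new modulus lcm = 429.
    Write x = 13 + 39·t and substitute into x ≡ 10 (mod 11): 39·t ≡ 10 − 13 = -3 (mod 11).
    Reduce coefficients mod 11: 6·t ≡ 8 (mod 11).
    The inverse of 6 mod 11 is 2 (since 6·2 = 12 = 1·11 + 1), so t ≡ 2·8 = 16 ≡ 5 (mod 11).
    Then x = 13 + 39·5 = 208, valid modulo lcm(39, 11) = 429: x ≡ 208 (mod 429).
  Combine with x ≡ 8 (mod 16); new modulus lcm = 6864.
    Write x = 208 + 429·t and substitute into x ≡ 8 (mod 16): 429·t ≡ 8 − 208 = -200 (mod 16).
    Reduce coefficients mod 16: 13·t ≡ 8 (mod 16).
    The inverse of 13 mod 16 is 5 (since 13·5 = 65 = 4·16 + 1), so t ≡ 5·8 = 40 ≡ 8 (mod 16).
    Then x = 208 + 429·8 = 3640, valid modulo lcm(429, 16) = 6864: x ≡ 3640 (mod 6864).
Verify against each original: 3640 mod 13 = 0, 3640 mod 3 = 1, 3640 mod 11 = 10, 3640 mod 16 = 8.

x ≡ 3640 (mod 6864).


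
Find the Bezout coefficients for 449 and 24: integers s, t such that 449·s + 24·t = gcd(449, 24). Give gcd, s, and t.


Euclidean algorithm on (449, 24) — divide until remainder is 0:
  449 = 18 · 24 + 17
  24 = 1 · 17 + 7
  17 = 2 · 7 + 3
  7 = 2 · 3 + 1
  3 = 3 · 1 + 0
gcd(449, 24) = 1.
Track Bezout coefficients alongside the remainders: start with r₀ = 449 = a·1 + b·0 (s = 1, t = 0) and r₁ = 24 = a·0 + b·1 (s = 0, t = 1); each new remainder r_{k+1} = r_{k-1} − q_k·r_k inherits s_{k+1} = s_{k-1} − q_k·s_k, t_{k+1} = t_{k-1} − q_k·t_k, so r_k = a·s_k + b·t_k at every step:
  q = 18: r = 17, s = 1 − 18·0 = 1, t = 0 − 18·1 = -18  (check: 449·1 + 24·(-18) = 17)
  q = 1: r = 7, s = 0 − 1·1 = -1, t = 1 − 1·(-18) = 19  (check: 449·(-1) + 24·19 = 7)
  q = 2: r = 3, s = 1 − 2·(-1) = 3, t = -18 − 2·19 = -56  (check: 449·3 + 24·(-56) = 3)
  q = 2: r = 1, s = -1 − 2·3 = -7, t = 19 − 2·(-56) = 131  (check: 449·(-7) + 24·131 = 1)
The row with r = 1 (the gcd) gives the Bezout coefficients s = -7, t = 131.
Result: 449 · (-7) + 24 · (131) = 1.

gcd(449, 24) = 1; s = -7, t = 131 (check: 449·(-7) + 24·131 = 1).


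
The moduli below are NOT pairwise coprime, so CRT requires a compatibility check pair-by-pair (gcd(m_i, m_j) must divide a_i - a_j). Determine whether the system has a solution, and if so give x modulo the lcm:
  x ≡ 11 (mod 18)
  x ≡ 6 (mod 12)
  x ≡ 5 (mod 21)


Moduli 18, 12, 21 are not pairwise coprime, so CRT works modulo lcm(m_i) when all pairwise compatibility conditions hold.
Pairwise compatibility: gcd(m_i, m_j) must divide a_i - a_j for every pair.
Merge one congruence at a time:
  Start: x ≡ 11 (mod 18).
  Combine with x ≡ 6 (mod 12): gcd(18, 12) = 6, and 6 - 11 = -5 is NOT divisible by 6.
    ⇒ system is inconsistent (no integer solution).

No solution (the system is inconsistent).


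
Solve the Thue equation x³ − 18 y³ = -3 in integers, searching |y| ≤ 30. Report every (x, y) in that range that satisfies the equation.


The equation is x³ - 18y³ = -3. For fixed y, x³ = 18·y³ − 3, so a solution requires the RHS to be a perfect cube.
Strategy: iterate y from -30 to 30, compute RHS = 18·y³ − 3, and check whether it is a (positive or negative) perfect cube.
Check small values of y:
  y = 0: RHS = -3 is not a perfect cube.
  y = 1: RHS = 15 is not a perfect cube.
  y = -1: RHS = -21 is not a perfect cube.
  y = 2: RHS = 141 is not a perfect cube.
  y = -2: RHS = -147 is not a perfect cube.
  y = 3: RHS = 483 is not a perfect cube.
  y = -3: RHS = -489 is not a perfect cube.
Continuing the search up to |y| = 30 finds no solutions either.
No (x, y) in the scanned range satisfies the equation.

No integer solutions with |y| ≤ 30.


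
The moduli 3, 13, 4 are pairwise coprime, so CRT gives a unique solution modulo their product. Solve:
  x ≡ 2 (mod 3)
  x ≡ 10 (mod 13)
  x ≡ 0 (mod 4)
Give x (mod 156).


Moduli 3, 13, 4 are pairwise coprime; by CRT there is a unique solution modulo M = 3 · 13 · 4 = 156.
Solve pairwise, accumulating the modulus:
  Start with x ≡ 2 (mod 3).
  Combine with x ≡ 10 (mod 13): since gcd(3, 13) = 1, we get a unique residue mod 39.
    Write x = 2 + 3·t and substitute into x ≡ 10 (mod 13): 3·t ≡ 10 − 2 = 8 (mod 13).
    The inverse of 3 mod 13 is 9 (since 3·9 = 27 = 2·13 + 1), so t ≡ 9·8 = 72 ≡ 7 (mod 13).
    Then x = 2 + 3·7 = 23, valid modulo lcm(3, 13) = 39: x ≡ 23 (mod 39).
  Combine with x ≡ 0 (mod 4): since gcd(39, 4) = 1, we get a unique residue mod 156.
    Write x = 23 + 39·t and substitute into x ≡ 0 (mod 4): 39·t ≡ 0 − 23 = -23 (mod 4).
    Reduce coefficients mod 4: 3·t ≡ 1 (mod 4).
    The inverse of 3 mod 4 is 3 (since 3·3 = 9 = 2·4 + 1), so t ≡ 3·1 = 3 ≡ 3 (mod 4).
    Then x = 23 + 39·3 = 140, valid modulo lcm(39, 4) = 156: x ≡ 140 (mod 156).
Verify: 140 mod 3 = 2 ✓, 140 mod 13 = 10 ✓, 140 mod 4 = 0 ✓.

x ≡ 140 (mod 156).


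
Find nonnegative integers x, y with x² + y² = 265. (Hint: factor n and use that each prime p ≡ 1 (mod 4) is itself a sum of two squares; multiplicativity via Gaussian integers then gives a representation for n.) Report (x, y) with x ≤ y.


Step 1: Factor n = 265 = 5 · 53.
Step 2: Check the mod-4 condition on each prime factor: 5 ≡ 1 (mod 4), exponent 1; 53 ≡ 1 (mod 4), exponent 1.
All primes ≡ 3 (mod 4) appear to even exponent (or don't appear), so by the two-squares theorem n IS expressible as a sum of two squares.
Step 3: Build a representation. Here n = 5 · 53 is a product of primes ≡ 1 (mod 4). Each prime p ≡ 1 (mod 4) is itself a sum of two squares; find a² by testing p − a² for a perfect square:
  5: 5 − 1² = 4 = 2² ⇒ 5 = 1² + 2².
  53: 53 − 1² = 52, 53 − 2² = 49 = 7² ⇒ 53 = 2² + 7².
  Combine using the Brahmagupta–Fibonacci identity (a² + b²)(c² + d²) = (ac − bd)² + (ad + bc)² = (ac + bd)² + (ad − bc)²:
  5 · 53 = 265: from (1² + 2²)(2² + 7²), take (1·2 − 2·7, 1·7 + 2·2) = (2 − 14, 7 + 4) = (-12, 11); dropping signs (only squares matter) gives (12, 11); check 12² + 11² = 144 + 121 = 265 ✓.
Step 4: Order so x ≤ y and verify: 11² + 12² = 121 + 144 = 265 = n. ✓

n = 265 = 11² + 12² (one valid representation with x ≤ y).


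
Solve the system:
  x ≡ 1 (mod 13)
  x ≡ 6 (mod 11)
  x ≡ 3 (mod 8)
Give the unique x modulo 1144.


Moduli 13, 11, 8 are pairwise coprime; by CRT there is a unique solution modulo M = 13 · 11 · 8 = 1144.
Solve pairwise, accumulating the modulus:
  Start with x ≡ 1 (mod 13).
  Combine with x ≡ 6 (mod 11): since gcd(13, 11) = 1, we get a unique residue mod 143.
    Write x = 1 + 13·t and substitute into x ≡ 6 (mod 11): 13·t ≡ 6 − 1 = 5 (mod 11).
    Reduce coefficients mod 11: 2·t ≡ 5 (mod 11).
    The inverse of 2 mod 11 is 6 (since 2·6 = 12 = 1·11 + 1), so t ≡ 6·5 = 30 ≡ 8 (mod 11).
    Then x = 1 + 13·8 = 105, valid modulo lcm(13, 11) = 143: x ≡ 105 (mod 143).
  Combine with x ≡ 3 (mod 8): since gcd(143, 8) = 1, we get a unique residue mod 1144.
    Write x = 105 + 143·t and substitute into x ≡ 3 (mod 8): 143·t ≡ 3 − 105 = -102 (mod 8).
    Reduce coefficients mod 8: 7·t ≡ 2 (mod 8).
    The inverse of 7 mod 8 is 7 (since 7·7 = 49 = 6·8 + 1), so t ≡ 7·2 = 14 ≡ 6 (mod 8).
    Then x = 105 + 143·6 = 963, valid modulo lcm(143, 8) = 1144: x ≡ 963 (mod 1144).
Verify: 963 mod 13 = 1 ✓, 963 mod 11 = 6 ✓, 963 mod 8 = 3 ✓.

x ≡ 963 (mod 1144).


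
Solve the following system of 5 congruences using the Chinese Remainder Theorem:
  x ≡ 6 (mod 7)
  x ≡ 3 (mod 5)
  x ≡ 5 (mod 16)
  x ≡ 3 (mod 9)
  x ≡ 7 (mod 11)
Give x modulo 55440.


Product of moduli M = 7 · 5 · 16 · 9 · 11 = 55440.
Merge one congruence at a time:
  Start: x ≡ 6 (mod 7).
  Combine with x ≡ 3 (mod 5); new modulus lcm = 35.
    Write x = 6 + 7·t and substitute into x ≡ 3 (mod 5): 7·t ≡ 3 − 6 = -3 (mod 5).
    Reduce coefficients mod 5: 2·t ≡ 2 (mod 5).
    The inverse of 2 mod 5 is 3 (since 2·3 = 6 = 1·5 + 1), so t ≡ 3·2 = 6 ≡ 1 (mod 5).
    Then x = 6 + 7·1 = 13, valid modulo lcm(7, 5) = 35: x ≡ 13 (mod 35).
  Combine with x ≡ 5 (mod 16); new modulus lcm = 560.
    Write x = 13 + 35·t and substitute into x ≡ 5 (mod 16): 35·t ≡ 5 − 13 = -8 (mod 16).
    Reduce coefficients mod 16: 3·t ≡ 8 (mod 16).
    The inverse of 3 mod 16 is 11 (since 3·11 = 33 = 2·16 + 1), so t ≡ 11·8 = 88 ≡ 8 (mod 16).
    Then x = 13 + 35·8 = 293, valid modulo lcm(35, 16) = 560: x ≡ 293 (mod 560).
  Combine with x ≡ 3 (mod 9); new modulus lcm = 5040.
    Write x = 293 + 560·t and substitute into x ≡ 3 (mod 9): 560·t ≡ 3 − 293 = -290 (mod 9).
    Reduce coefficients mod 9: 2·t ≡ 7 (mod 9).
    The inverse of 2 mod 9 is 5 (since 2·5 = 10 = 1·9 + 1), so t ≡ 5·7 = 35 ≡ 8 (mod 9).
    Then x = 293 + 560·8 = 4773, valid modulo lcm(560, 9) = 5040: x ≡ 4773 (mod 5040).
  Combine with x ≡ 7 (mod 11); new modulus lcm = 55440.
    Write x = 4773 + 5040·t and substitute into x ≡ 7 (mod 11): 5040·t ≡ 7 − 4773 = -4766 (mod 11).
    Reduce coefficients mod 11: 2·t ≡ 8 (mod 11).
    The inverse of 2 mod 11 is 6 (since 2·6 = 12 = 1·11 + 1), so t ≡ 6·8 = 48 ≡ 4 (mod 11).
    Then x = 4773 + 5040·4 = 24933, valid modulo lcm(5040, 11) = 55440: x ≡ 24933 (mod 55440).
Verify against each original: 24933 mod 7 = 6, 24933 mod 5 = 3, 24933 mod 16 = 5, 24933 mod 9 = 3, 24933 mod 11 = 7.

x ≡ 24933 (mod 55440).


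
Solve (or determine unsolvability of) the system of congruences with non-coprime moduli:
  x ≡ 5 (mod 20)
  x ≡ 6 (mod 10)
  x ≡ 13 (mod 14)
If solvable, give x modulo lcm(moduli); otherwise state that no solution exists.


Moduli 20, 10, 14 are not pairwise coprime, so CRT works modulo lcm(m_i) when all pairwise compatibility conditions hold.
Pairwise compatibility: gcd(m_i, m_j) must divide a_i - a_j for every pair.
Merge one congruence at a time:
  Start: x ≡ 5 (mod 20).
  Combine with x ≡ 6 (mod 10): gcd(20, 10) = 10, and 6 - 5 = 1 is NOT divisible by 10.
    ⇒ system is inconsistent (no integer solution).

No solution (the system is inconsistent).


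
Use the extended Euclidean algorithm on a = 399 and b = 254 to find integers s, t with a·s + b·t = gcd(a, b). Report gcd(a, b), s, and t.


Euclidean algorithm on (399, 254) — divide until remainder is 0:
  399 = 1 · 254 + 145
  254 = 1 · 145 + 109
  145 = 1 · 109 + 36
  109 = 3 · 36 + 1
  36 = 36 · 1 + 0
gcd(399, 254) = 1.
Track Bezout coefficients alongside the remainders: start with r₀ = 399 = a·1 + b·0 (s = 1, t = 0) and r₁ = 254 = a·0 + b·1 (s = 0, t = 1); each new remainder r_{k+1} = r_{k-1} − q_k·r_k inherits s_{k+1} = s_{k-1} − q_k·s_k, t_{k+1} = t_{k-1} − q_k·t_k, so r_k = a·s_k + b·t_k at every step:
  q = 1: r = 145, s = 1 − 1·0 = 1, t = 0 − 1·1 = -1  (check: 399·1 + 254·(-1) = 145)
  q = 1: r = 109, s = 0 − 1·1 = -1, t = 1 − 1·(-1) = 2  (check: 399·(-1) + 254·2 = 109)
  q = 1: r = 36, s = 1 − 1·(-1) = 2, t = -1 − 1·2 = -3  (check: 399·2 + 254·(-3) = 36)
  q = 3: r = 1, s = -1 − 3·2 = -7, t = 2 − 3·(-3) = 11  (check: 399·(-7) + 254·11 = 1)
The row with r = 1 (the gcd) gives the Bezout coefficients s = -7, t = 11.
Result: 399 · (-7) + 254 · (11) = 1.

gcd(399, 254) = 1; s = -7, t = 11 (check: 399·(-7) + 254·11 = 1).


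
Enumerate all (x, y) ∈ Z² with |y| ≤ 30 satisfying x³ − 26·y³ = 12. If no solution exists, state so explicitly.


The equation is x³ - 26y³ = 12. For fixed y, x³ = 26·y³ + 12, so a solution requires the RHS to be a perfect cube.
Strategy: iterate y from -30 to 30, compute RHS = 26·y³ + 12, and check whether it is a (positive or negative) perfect cube.
Check small values of y:
  y = 0: RHS = 12 is not a perfect cube.
  y = 1: RHS = 38 is not a perfect cube.
  y = -1: RHS = -14 is not a perfect cube.
  y = 2: RHS = 220 is not a perfect cube.
  y = -2: RHS = -196 is not a perfect cube.
  y = 3: RHS = 714 is not a perfect cube.
  y = -3: RHS = -690 is not a perfect cube.
Continuing the search up to |y| = 30 finds no solutions either.
No (x, y) in the scanned range satisfies the equation.

No integer solutions with |y| ≤ 30.


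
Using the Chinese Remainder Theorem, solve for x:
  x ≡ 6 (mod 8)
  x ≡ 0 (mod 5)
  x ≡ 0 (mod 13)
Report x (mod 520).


Moduli 8, 5, 13 are pairwise coprime; by CRT there is a unique solution modulo M = 8 · 5 · 13 = 520.
Solve pairwise, accumulating the modulus:
  Start with x ≡ 6 (mod 8).
  Combine with x ≡ 0 (mod 5): since gcd(8, 5) = 1, we get a unique residue mod 40.
    Write x = 6 + 8·t and substitute into x ≡ 0 (mod 5): 8·t ≡ 0 − 6 = -6 (mod 5).
    Reduce coefficients mod 5: 3·t ≡ 4 (mod 5).
    The inverse of 3 mod 5 is 2 (since 3·2 = 6 = 1·5 + 1), so t ≡ 2·4 = 8 ≡ 3 (mod 5).
    Then x = 6 + 8·3 = 30, valid modulo lcm(8, 5) = 40: x ≡ 30 (mod 40).
  Combine with x ≡ 0 (mod 13): since gcd(40, 13) = 1, we get a unique residue mod 520.
    Write x = 30 + 40·t and substitute into x ≡ 0 (mod 13): 40·t ≡ 0 − 30 = -30 (mod 13).
    Reduce coefficients mod 13: 1·t ≡ 9 (mod 13).
    So t ≡ 9 (mod 13).
    Then x = 30 + 40·9 = 390, valid modulo lcm(40, 13) = 520: x ≡ 390 (mod 520).
Verify: 390 mod 8 = 6 ✓, 390 mod 5 = 0 ✓, 390 mod 13 = 0 ✓.

x ≡ 390 (mod 520).


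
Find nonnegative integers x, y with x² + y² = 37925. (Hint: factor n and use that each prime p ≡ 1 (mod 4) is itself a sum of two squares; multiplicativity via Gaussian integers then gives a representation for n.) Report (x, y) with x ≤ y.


Step 1: Factor n = 37925 = 5^2 · 37 · 41.
Step 2: Check the mod-4 condition on each prime factor: 5 ≡ 1 (mod 4), exponent 2; 37 ≡ 1 (mod 4), exponent 1; 41 ≡ 1 (mod 4), exponent 1.
All primes ≡ 3 (mod 4) appear to even exponent (or don't appear), so by the two-squares theorem n IS expressible as a sum of two squares.
Step 3: Build a representation. Group n = k² · m with k = 5 and m = 37 · 41 = 1517 (a product of primes ≡ 1 (mod 4)); a representation of m scales to one of n via (k·x)² + (k·y)² = k²(x² + y²). Each prime p ≡ 1 (mod 4) is itself a sum of two squares; find a² by testing p − a² for a perfect square:
  37: 37 − 1² = 36 = 6² ⇒ 37 = 1² + 6².
  41: 41 − 1² = 40, 41 − 2² = 37, 41 − 3² = 32, 41 − 4² = 25 = 5² ⇒ 41 = 4² + 5².
  Combine using the Brahmagupta–Fibonacci identity (a² + b²)(c² + d²) = (ac − bd)² + (ad + bc)² = (ac + bd)² + (ad − bc)²:
  37 · 41 = 1517: from (1² + 6²)(4² + 5²), take (1·4 − 6·5, 1·5 + 6·4) = (4 − 30, 5 + 24) = (-26, 29); dropping signs (only squares matter) gives (26, 29); check 26² + 29² = 676 + 841 = 1517 ✓.
  Scale by k = 5: (5·26, 5·29) = (130, 145).
Step 4: Order so x ≤ y and verify: 130² + 145² = 16900 + 21025 = 37925 = n. ✓

n = 37925 = 130² + 145² (one valid representation with x ≤ y).


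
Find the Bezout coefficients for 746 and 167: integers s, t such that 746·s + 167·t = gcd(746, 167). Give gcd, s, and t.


Euclidean algorithm on (746, 167) — divide until remainder is 0:
  746 = 4 · 167 + 78
  167 = 2 · 78 + 11
  78 = 7 · 11 + 1
  11 = 11 · 1 + 0
gcd(746, 167) = 1.
Track Bezout coefficients alongside the remainders: start with r₀ = 746 = a·1 + b·0 (s = 1, t = 0) and r₁ = 167 = a·0 + b·1 (s = 0, t = 1); each new remainder r_{k+1} = r_{k-1} − q_k·r_k inherits s_{k+1} = s_{k-1} − q_k·s_k, t_{k+1} = t_{k-1} − q_k·t_k, so r_k = a·s_k + b·t_k at every step:
  q = 4: r = 78, s = 1 − 4·0 = 1, t = 0 − 4·1 = -4  (check: 746·1 + 167·(-4) = 78)
  q = 2: r = 11, s = 0 − 2·1 = -2, t = 1 − 2·(-4) = 9  (check: 746·(-2) + 167·9 = 11)
  q = 7: r = 1, s = 1 − 7·(-2) = 15, t = -4 − 7·9 = -67  (check: 746·15 + 167·(-67) = 1)
The row with r = 1 (the gcd) gives the Bezout coefficients s = 15, t = -67.
Result: 746 · (15) + 167 · (-67) = 1.

gcd(746, 167) = 1; s = 15, t = -67 (check: 746·15 + 167·(-67) = 1).


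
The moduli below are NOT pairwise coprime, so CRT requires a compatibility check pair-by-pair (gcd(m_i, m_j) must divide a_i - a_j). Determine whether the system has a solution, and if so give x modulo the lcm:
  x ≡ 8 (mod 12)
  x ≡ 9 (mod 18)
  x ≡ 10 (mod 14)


Moduli 12, 18, 14 are not pairwise coprime, so CRT works modulo lcm(m_i) when all pairwise compatibility conditions hold.
Pairwise compatibility: gcd(m_i, m_j) must divide a_i - a_j for every pair.
Merge one congruence at a time:
  Start: x ≡ 8 (mod 12).
  Combine with x ≡ 9 (mod 18): gcd(12, 18) = 6, and 9 - 8 = 1 is NOT divisible by 6.
    ⇒ system is inconsistent (no integer solution).

No solution (the system is inconsistent).


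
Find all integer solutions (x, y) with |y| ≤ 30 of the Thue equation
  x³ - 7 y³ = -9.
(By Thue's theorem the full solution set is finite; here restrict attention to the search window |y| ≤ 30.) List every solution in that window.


The equation is x³ - 7y³ = -9. For fixed y, x³ = 7·y³ − 9, so a solution requires the RHS to be a perfect cube.
Strategy: iterate y from -30 to 30, compute RHS = 7·y³ − 9, and check whether it is a (positive or negative) perfect cube.
Check small values of y:
  y = 0: RHS = -9 is not a perfect cube.
  y = 1: RHS = -2 is not a perfect cube.
  y = -1: RHS = -16 is not a perfect cube.
  y = 2: RHS = 47 is not a perfect cube.
  y = -2: RHS = -65 is not a perfect cube.
  y = 3: RHS = 180 is not a perfect cube.
  y = -3: RHS = -198 is not a perfect cube.
Continuing the search up to |y| = 30 finds no solutions either.
No (x, y) in the scanned range satisfies the equation.

No integer solutions with |y| ≤ 30.


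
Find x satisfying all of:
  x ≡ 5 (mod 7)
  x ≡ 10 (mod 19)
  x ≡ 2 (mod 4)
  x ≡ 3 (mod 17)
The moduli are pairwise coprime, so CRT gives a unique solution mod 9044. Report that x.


Product of moduli M = 7 · 19 · 4 · 17 = 9044.
Merge one congruence at a time:
  Start: x ≡ 5 (mod 7).
  Combine with x ≡ 10 (mod 19); new modulus lcm = 133.
    Write x = 5 + 7·t and substitute into x ≡ 10 (mod 19): 7·t ≡ 10 − 5 = 5 (mod 19).
    The inverse of 7 mod 19 is 11 (since 7·11 = 77 = 4·19 + 1), so t ≡ 11·5 = 55 ≡ 17 (mod 19).
    Then x = 5 + 7·17 = 124, valid modulo lcm(7, 19) = 133: x ≡ 124 (mod 133).
  Combine with x ≡ 2 (mod 4); new modulus lcm = 532.
    Write x = 124 + 133·t and substitute into x ≡ 2 (mod 4): 133·t ≡ 2 − 124 = -122 (mod 4).
    Reduce coefficients mod 4: 1·t ≡ 2 (mod 4).
    So t ≡ 2 (mod 4).
    Then x = 124 + 133·2 = 390, valid modulo lcm(133, 4) = 532: x ≡ 390 (mod 532).
  Combine with x ≡ 3 (mod 17); new modulus lcm = 9044.
    Write x = 390 + 532·t and substitute into x ≡ 3 (mod 17): 532·t ≡ 3 − 390 = -387 (mod 17).
    Reduce coefficients mod 17: 5·t ≡ 4 (mod 17).
    The inverse of 5 mod 17 is 7 (since 5·7 = 35 = 2·17 + 1), so t ≡ 7·4 = 28 ≡ 11 (mod 17).
    Then x = 390 + 532·11 = 6242, valid modulo lcm(532, 17) = 9044: x ≡ 6242 (mod 9044).
Verify against each original: 6242 mod 7 = 5, 6242 mod 19 = 10, 6242 mod 4 = 2, 6242 mod 17 = 3.

x ≡ 6242 (mod 9044).


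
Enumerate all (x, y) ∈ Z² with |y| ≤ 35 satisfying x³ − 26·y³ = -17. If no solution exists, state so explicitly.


The equation is x³ - 26y³ = -17. For fixed y, x³ = 26·y³ − 17, so a solution requires the RHS to be a perfect cube.
Strategy: iterate y from -35 to 35, compute RHS = 26·y³ − 17, and check whether it is a (positive or negative) perfect cube.
Check small values of y:
  y = 0: RHS = -17 is not a perfect cube.
  y = 1: RHS = 9 is not a perfect cube.
  y = -1: RHS = -43 is not a perfect cube.
  y = 2: RHS = 191 is not a perfect cube.
  y = -2: RHS = -225 is not a perfect cube.
  y = 3: RHS = 685 is not a perfect cube.
  y = -3: RHS = -719 is not a perfect cube.
Continuing the search up to |y| = 35 finds no solutions either.
No (x, y) in the scanned range satisfies the equation.

No integer solutions with |y| ≤ 35.


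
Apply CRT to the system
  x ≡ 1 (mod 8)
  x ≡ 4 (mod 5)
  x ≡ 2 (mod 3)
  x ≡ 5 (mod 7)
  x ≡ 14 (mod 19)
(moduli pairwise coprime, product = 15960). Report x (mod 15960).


Product of moduli M = 8 · 5 · 3 · 7 · 19 = 15960.
Merge one congruence at a time:
  Start: x ≡ 1 (mod 8).
  Combine with x ≡ 4 (mod 5); new modulus lcm = 40.
    Write x = 1 + 8·t and substitute into x ≡ 4 (mod 5): 8·t ≡ 4 − 1 = 3 (mod 5).
    Reduce coefficients mod 5: 3·t ≡ 3 (mod 5).
    The inverse of 3 mod 5 is 2 (since 3·2 = 6 = 1·5 + 1), so t ≡ 2·3 = 6 ≡ 1 (mod 5).
    Then x = 1 + 8·1 = 9, valid modulo lcm(8, 5) = 40: x ≡ 9 (mod 40).
  Combine with x ≡ 2 (mod 3); new modulus lcm = 120.
    Write x = 9 + 40·t and substitute into x ≡ 2 (mod 3): 40·t ≡ 2 − 9 = -7 (mod 3).
    Reduce coefficients mod 3: 1·t ≡ 2 (mod 3).
    So t ≡ 2 (mod 3).
    Then x = 9 + 40·2 = 89, valid modulo lcm(40, 3) = 120: x ≡ 89 (mod 120).
  Combine with x ≡ 5 (mod 7); new modulus lcm = 840.
    Write x = 89 + 120·t and substitute into x ≡ 5 (mod 7): 120·t ≡ 5 − 89 = -84 (mod 7).
    Reduce coefficients mod 7: 1·t ≡ 0 (mod 7).
    So t ≡ 0 (mod 7).
    Then x = 89 + 120·0 = 89, valid modulo lcm(120, 7) = 840: x ≡ 89 (mod 840).
  Combine with x ≡ 14 (mod 19); new modulus lcm = 15960.
    Write x = 89 + 840·t and substitute into x ≡ 14 (mod 19): 840·t ≡ 14 − 89 = -75 (mod 19).
    Reduce coefficients mod 19: 4·t ≡ 1 (mod 19).
    The inverse of 4 mod 19 is 5 (since 4·5 = 20 = 1·19 + 1), so t ≡ 5·1 = 5 ≡ 5 (mod 19).
    Then x = 89 + 840·5 = 4289, valid modulo lcm(840, 19) = 15960: x ≡ 4289 (mod 15960).
Verify against each original: 4289 mod 8 = 1, 4289 mod 5 = 4, 4289 mod 3 = 2, 4289 mod 7 = 5, 4289 mod 19 = 14.

x ≡ 4289 (mod 15960).


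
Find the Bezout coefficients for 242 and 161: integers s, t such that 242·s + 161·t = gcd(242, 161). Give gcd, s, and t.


Euclidean algorithm on (242, 161) — divide until remainder is 0:
  242 = 1 · 161 + 81
  161 = 1 · 81 + 80
  81 = 1 · 80 + 1
  80 = 80 · 1 + 0
gcd(242, 161) = 1.
Track Bezout coefficients alongside the remainders: start with r₀ = 242 = a·1 + b·0 (s = 1, t = 0) and r₁ = 161 = a·0 + b·1 (s = 0, t = 1); each new remainder r_{k+1} = r_{k-1} − q_k·r_k inherits s_{k+1} = s_{k-1} − q_k·s_k, t_{k+1} = t_{k-1} − q_k·t_k, so r_k = a·s_k + b·t_k at every step:
  q = 1: r = 81, s = 1 − 1·0 = 1, t = 0 − 1·1 = -1  (check: 242·1 + 161·(-1) = 81)
  q = 1: r = 80, s = 0 − 1·1 = -1, t = 1 − 1·(-1) = 2  (check: 242·(-1) + 161·2 = 80)
  q = 1: r = 1, s = 1 − 1·(-1) = 2, t = -1 − 1·2 = -3  (check: 242·2 + 161·(-3) = 1)
The row with r = 1 (the gcd) gives the Bezout coefficients s = 2, t = -3.
Result: 242 · (2) + 161 · (-3) = 1.

gcd(242, 161) = 1; s = 2, t = -3 (check: 242·2 + 161·(-3) = 1).


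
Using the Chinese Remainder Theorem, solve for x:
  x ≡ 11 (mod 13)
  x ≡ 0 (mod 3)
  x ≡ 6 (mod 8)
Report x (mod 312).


Moduli 13, 3, 8 are pairwise coprime; by CRT there is a unique solution modulo M = 13 · 3 · 8 = 312.
Solve pairwise, accumulating the modulus:
  Start with x ≡ 11 (mod 13).
  Combine with x ≡ 0 (mod 3): since gcd(13, 3) = 1, we get a unique residue mod 39.
    Write x = 11 + 13·t and substitute into x ≡ 0 (mod 3): 13·t ≡ 0 − 11 = -11 (mod 3).
    Reduce coefficients mod 3: 1·t ≡ 1 (mod 3).
    So t ≡ 1 (mod 3).
    Then x = 11 + 13·1 = 24, valid modulo lcm(13, 3) = 39: x ≡ 24 (mod 39).
  Combine with x ≡ 6 (mod 8): since gcd(39, 8) = 1, we get a unique residue mod 312.
    Write x = 24 + 39·t and substitute into x ≡ 6 (mod 8): 39·t ≡ 6 − 24 = -18 (mod 8).
    Reduce coefficients mod 8: 7·t ≡ 6 (mod 8).
    The inverse of 7 mod 8 is 7 (since 7·7 = 49 = 6·8 + 1), so t ≡ 7·6 = 42 ≡ 2 (mod 8).
    Then x = 24 + 39·2 = 102, valid modulo lcm(39, 8) = 312: x ≡ 102 (mod 312).
Verify: 102 mod 13 = 11 ✓, 102 mod 3 = 0 ✓, 102 mod 8 = 6 ✓.

x ≡ 102 (mod 312).


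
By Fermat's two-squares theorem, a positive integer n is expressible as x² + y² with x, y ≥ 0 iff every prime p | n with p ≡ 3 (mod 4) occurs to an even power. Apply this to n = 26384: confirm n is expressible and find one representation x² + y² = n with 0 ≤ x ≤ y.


Step 1: Factor n = 26384 = 2^4 · 17 · 97.
Step 2: Check the mod-4 condition on each prime factor: 2 = 2 (special); 17 ≡ 1 (mod 4), exponent 1; 97 ≡ 1 (mod 4), exponent 1.
All primes ≡ 3 (mod 4) appear to even exponent (or don't appear), so by the two-squares theorem n IS expressible as a sum of two squares.
Step 3: Build a representation. Group n = k² · m with k = 4 and m = 17 · 97 = 1649 (a product of primes ≡ 1 (mod 4)); a representation of m scales to one of n via (k·x)² + (k·y)² = k²(x² + y²). Each prime p ≡ 1 (mod 4) is itself a sum of two squares; find a² by testing p − a² for a perfect square:
  17: 17 − 1² = 16 = 4² ⇒ 17 = 1² + 4².
  97: 97 − 1² = 96, 97 − 2² = 93, 97 − 3² = 88, 97 − 4² = 81 = 9² ⇒ 97 = 4² + 9².
  Combine using the Brahmagupta–Fibonacci identity (a² + b²)(c² + d²) = (ac − bd)² + (ad + bc)² = (ac + bd)² + (ad − bc)²:
  17 · 97 = 1649: from (1² + 4²)(4² + 9²), take (1·4 − 4·9, 1·9 + 4·4) = (4 − 36, 9 + 16) = (-32, 25); dropping signs (only squares matter) gives (32, 25); check 32² + 25² = 1024 + 625 = 1649 ✓.
  Scale by k = 4: (4·32, 4·25) = (128, 100).
Step 4: Order so x ≤ y and verify: 100² + 128² = 10000 + 16384 = 26384 = n. ✓

n = 26384 = 100² + 128² (one valid representation with x ≤ y).


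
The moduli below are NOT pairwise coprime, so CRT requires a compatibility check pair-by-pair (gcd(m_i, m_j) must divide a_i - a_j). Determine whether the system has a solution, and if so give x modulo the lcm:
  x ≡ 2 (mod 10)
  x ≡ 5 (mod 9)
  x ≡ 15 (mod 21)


Moduli 10, 9, 21 are not pairwise coprime, so CRT works modulo lcm(m_i) when all pairwise compatibility conditions hold.
Pairwise compatibility: gcd(m_i, m_j) must divide a_i - a_j for every pair.
Merge one congruence at a time:
  Start: x ≡ 2 (mod 10).
  Combine with x ≡ 5 (mod 9): gcd(10, 9) = 1; 5 - 2 = 3, which IS divisible by 1, so compatible.
    Write x = 2 + 10·t and substitute into x ≡ 5 (mod 9): 10·t ≡ 5 − 2 = 3 (mod 9).
    Reduce coefficients mod 9: 1·t ≡ 3 (mod 9).
    So t ≡ 3 (mod 9).
    Then x = 2 + 10·3 = 32, valid modulo lcm(10, 9) = 90: x ≡ 32 (mod 90).
  Combine with x ≡ 15 (mod 21): gcd(90, 21) = 3, and 15 - 32 = -17 is NOT divisible by 3.
    ⇒ system is inconsistent (no integer solution).

No solution (the system is inconsistent).


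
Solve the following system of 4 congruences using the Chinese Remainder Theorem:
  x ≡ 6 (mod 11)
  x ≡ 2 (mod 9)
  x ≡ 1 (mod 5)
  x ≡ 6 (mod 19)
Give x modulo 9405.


Product of moduli M = 11 · 9 · 5 · 19 = 9405.
Merge one congruence at a time:
  Start: x ≡ 6 (mod 11).
  Combine with x ≡ 2 (mod 9); new modulus lcm = 99.
    Write x = 6 + 11·t and substitute into x ≡ 2 (mod 9): 11·t ≡ 2 − 6 = -4 (mod 9).
    Reduce coefficients mod 9: 2·t ≡ 5 (mod 9).
    The inverse of 2 mod 9 is 5 (since 2·5 = 10 = 1·9 + 1), so t ≡ 5·5 = 25 ≡ 7 (mod 9).
    Then x = 6 + 11·7 = 83, valid modulo lcm(11, 9) = 99: x ≡ 83 (mod 99).
  Combine with x ≡ 1 (mod 5); new modulus lcm = 495.
    Write x = 83 + 99·t and substitute into x ≡ 1 (mod 5): 99·t ≡ 1 − 83 = -82 (mod 5).
    Reduce coefficients mod 5: 4·t ≡ 3 (mod 5).
    The inverse of 4 mod 5 is 4 (since 4·4 = 16 = 3·5 + 1), so t ≡ 4·3 = 12 ≡ 2 (mod 5).
    Then x = 83 + 99·2 = 281, valid modulo lcm(99, 5) = 495: x ≡ 281 (mod 495).
  Combine with x ≡ 6 (mod 19); new modulus lcm = 9405.
    Write x = 281 + 495·t and substitute into x ≡ 6 (mod 19): 495·t ≡ 6 − 281 = -275 (mod 19).
    Reduce coefficients mod 19: 1·t ≡ 10 (mod 19).
    So t ≡ 10 (mod 19).
    Then x = 281 + 495·10 = 5231, valid modulo lcm(495, 19) = 9405: x ≡ 5231 (mod 9405).
Verify against each original: 5231 mod 11 = 6, 5231 mod 9 = 2, 5231 mod 5 = 1, 5231 mod 19 = 6.

x ≡ 5231 (mod 9405).


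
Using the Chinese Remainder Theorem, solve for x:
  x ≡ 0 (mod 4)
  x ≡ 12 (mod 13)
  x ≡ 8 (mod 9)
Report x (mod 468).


Moduli 4, 13, 9 are pairwise coprime; by CRT there is a unique solution modulo M = 4 · 13 · 9 = 468.
Solve pairwise, accumulating the modulus:
  Start with x ≡ 0 (mod 4).
  Combine with x ≡ 12 (mod 13): since gcd(4, 13) = 1, we get a unique residue mod 52.
    Write x = 0 + 4·t and substitute into x ≡ 12 (mod 13): 4·t ≡ 12 − 0 = 12 (mod 13).
    The inverse of 4 mod 13 is 10 (since 4·10 = 40 = 3·13 + 1), so t ≡ 10·12 = 120 ≡ 3 (mod 13).
    Then x = 0 + 4·3 = 12, valid modulo lcm(4, 13) = 52: x ≡ 12 (mod 52).
  Combine with x ≡ 8 (mod 9): since gcd(52, 9) = 1, we get a unique residue mod 468.
    Write x = 12 + 52·t and substitute into x ≡ 8 (mod 9): 52·t ≡ 8 − 12 = -4 (mod 9).
    Reduce coefficients mod 9: 7·t ≡ 5 (mod 9).
    The inverse of 7 mod 9 is 4 (since 7·4 = 28 = 3·9 + 1), so t ≡ 4·5 = 20 ≡ 2 (mod 9).
    Then x = 12 + 52·2 = 116, valid modulo lcm(52, 9) = 468: x ≡ 116 (mod 468).
Verify: 116 mod 4 = 0 ✓, 116 mod 13 = 12 ✓, 116 mod 9 = 8 ✓.

x ≡ 116 (mod 468).


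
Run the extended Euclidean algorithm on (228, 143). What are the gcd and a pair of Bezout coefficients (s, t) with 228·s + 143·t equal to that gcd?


Euclidean algorithm on (228, 143) — divide until remainder is 0:
  228 = 1 · 143 + 85
  143 = 1 · 85 + 58
  85 = 1 · 58 + 27
  58 = 2 · 27 + 4
  27 = 6 · 4 + 3
  4 = 1 · 3 + 1
  3 = 3 · 1 + 0
gcd(228, 143) = 1.
Track Bezout coefficients alongside the remainders: start with r₀ = 228 = a·1 + b·0 (s = 1, t = 0) and r₁ = 143 = a·0 + b·1 (s = 0, t = 1); each new remainder r_{k+1} = r_{k-1} − q_k·r_k inherits s_{k+1} = s_{k-1} − q_k·s_k, t_{k+1} = t_{k-1} − q_k·t_k, so r_k = a·s_k + b·t_k at every step:
  q = 1: r = 85, s = 1 − 1·0 = 1, t = 0 − 1·1 = -1  (check: 228·1 + 143·(-1) = 85)
  q = 1: r = 58, s = 0 − 1·1 = -1, t = 1 − 1·(-1) = 2  (check: 228·(-1) + 143·2 = 58)
  q = 1: r = 27, s = 1 − 1·(-1) = 2, t = -1 − 1·2 = -3  (check: 228·2 + 143·(-3) = 27)
  q = 2: r = 4, s = -1 − 2·2 = -5, t = 2 − 2·(-3) = 8  (check: 228·(-5) + 143·8 = 4)
  q = 6: r = 3, s = 2 − 6·(-5) = 32, t = -3 − 6·8 = -51  (check: 228·32 + 143·(-51) = 3)
  q = 1: r = 1, s = -5 − 1·32 = -37, t = 8 − 1·(-51) = 59  (check: 228·(-37) + 143·59 = 1)
The row with r = 1 (the gcd) gives the Bezout coefficients s = -37, t = 59.
Result: 228 · (-37) + 143 · (59) = 1.

gcd(228, 143) = 1; s = -37, t = 59 (check: 228·(-37) + 143·59 = 1).


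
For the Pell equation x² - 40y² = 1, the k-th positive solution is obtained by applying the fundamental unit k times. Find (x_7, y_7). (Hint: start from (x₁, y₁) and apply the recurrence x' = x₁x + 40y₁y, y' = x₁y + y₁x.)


Step 1: Find the fundamental solution (x₁, y₁) of x² - 40y² = 1.
  Expand √40 as a continued fraction. a₀ = ⌊√40⌋ = 6; iterate m_{k+1} = d_k·a_k − m_k, d_{k+1} = (40 − m_{k+1}²)/d_k, a_{k+1} = ⌊(a₀ + m_{k+1})/d_{k+1}⌋ (starting m₀ = 0, d₀ = 1), with convergents p_k = a_k·p_{k-1} + p_{k-2}, q_k = a_k·q_{k-1} + q_{k-2} (p₋₁ = 1, q₋₁ = 0):
  k = 0: a₀ = 6; p₀/q₀ = 6/1; p₀² − 40·q₀² = 36 − 40 = -4.
  k = 1: m = 6, d = 4, a = ⌊(6 + 6)/4⌋ = 3; p/q = (3·6 + 1)/(3·1 + 0) = 19/3; p² − 40·q² = 361 − 360 = 1.
  The first convergent with p² − 40·q² = 1 gives the fundamental solution (x₁, y₁) = (19, 3).
Step 2: Apply the recurrence (x_{n+1}, y_{n+1}) = (x₁x_n + 40y₁y_n, x₁y_n + y₁x_n) repeatedly.
  From (x_1, y_1) = (19, 3): x_2 = 19·19 + 40·3·3 = 721; y_2 = 19·3 + 3·19 = 114.
  From (x_2, y_2) = (721, 114): x_3 = 19·721 + 40·3·114 = 27379; y_3 = 19·114 + 3·721 = 4329.
  From (x_3, y_3) = (27379, 4329): x_4 = 19·27379 + 40·3·4329 = 1039681; y_4 = 19·4329 + 3·27379 = 164388.
  From (x_4, y_4) = (1039681, 164388): x_5 = 19·1039681 + 40·3·164388 = 39480499; y_5 = 19·164388 + 3·1039681 = 6242415.
  From (x_5, y_5) = (39480499, 6242415): x_6 = 19·39480499 + 40·3·6242415 = 1499219281; y_6 = 19·6242415 + 3·39480499 = 237047382.
  From (x_6, y_6) = (1499219281, 237047382): x_7 = 19·1499219281 + 40·3·237047382 = 56930852179; y_7 = 19·237047382 + 3·1499219281 = 9001558101.
Step 3: Verify x_7² - 40·y_7² = 3241121929827149048041 - 3241121929827149048040 = 1 (should be 1). ✓

(x_1, y_1) = (19, 3); (x_7, y_7) = (56930852179, 9001558101).
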